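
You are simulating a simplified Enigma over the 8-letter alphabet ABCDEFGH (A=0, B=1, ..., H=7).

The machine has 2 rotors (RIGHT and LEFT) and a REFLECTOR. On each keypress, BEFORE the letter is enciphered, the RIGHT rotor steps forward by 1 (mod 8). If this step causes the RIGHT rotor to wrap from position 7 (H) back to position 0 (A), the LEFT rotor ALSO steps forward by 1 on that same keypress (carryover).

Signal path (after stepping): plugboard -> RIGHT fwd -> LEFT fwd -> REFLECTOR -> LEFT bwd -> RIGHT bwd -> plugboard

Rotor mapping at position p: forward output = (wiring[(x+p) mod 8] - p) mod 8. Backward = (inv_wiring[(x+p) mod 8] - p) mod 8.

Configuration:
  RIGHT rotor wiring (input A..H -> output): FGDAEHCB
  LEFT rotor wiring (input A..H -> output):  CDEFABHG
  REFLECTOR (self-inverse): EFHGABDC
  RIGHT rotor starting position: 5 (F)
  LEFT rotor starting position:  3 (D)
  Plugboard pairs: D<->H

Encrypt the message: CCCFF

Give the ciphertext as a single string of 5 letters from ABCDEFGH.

Char 1 ('C'): step: R->6, L=3; C->plug->C->R->H->L->B->refl->F->L'->B->R'->H->plug->D
Char 2 ('C'): step: R->7, L=3; C->plug->C->R->H->L->B->refl->F->L'->B->R'->E->plug->E
Char 3 ('C'): step: R->0, L->4 (L advanced); C->plug->C->R->D->L->C->refl->H->L'->F->R'->A->plug->A
Char 4 ('F'): step: R->1, L=4; F->plug->F->R->B->L->F->refl->B->L'->H->R'->C->plug->C
Char 5 ('F'): step: R->2, L=4; F->plug->F->R->H->L->B->refl->F->L'->B->R'->A->plug->A

Answer: DEACA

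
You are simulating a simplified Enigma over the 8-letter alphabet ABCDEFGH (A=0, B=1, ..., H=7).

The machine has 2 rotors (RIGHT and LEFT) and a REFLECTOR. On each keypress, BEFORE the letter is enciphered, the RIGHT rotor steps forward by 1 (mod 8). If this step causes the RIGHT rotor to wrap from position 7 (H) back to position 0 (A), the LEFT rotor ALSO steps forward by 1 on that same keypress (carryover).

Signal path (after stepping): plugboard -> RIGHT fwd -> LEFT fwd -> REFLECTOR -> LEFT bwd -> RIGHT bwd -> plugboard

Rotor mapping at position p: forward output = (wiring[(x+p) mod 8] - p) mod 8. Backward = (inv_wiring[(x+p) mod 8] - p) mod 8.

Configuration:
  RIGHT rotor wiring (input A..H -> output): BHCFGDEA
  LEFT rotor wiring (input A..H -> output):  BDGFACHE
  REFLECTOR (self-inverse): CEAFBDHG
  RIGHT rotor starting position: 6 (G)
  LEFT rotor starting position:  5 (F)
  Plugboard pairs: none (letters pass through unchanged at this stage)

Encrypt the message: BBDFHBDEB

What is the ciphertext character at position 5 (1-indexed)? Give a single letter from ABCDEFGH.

Char 1 ('B'): step: R->7, L=5; B->plug->B->R->C->L->H->refl->G->L'->E->R'->G->plug->G
Char 2 ('B'): step: R->0, L->6 (L advanced); B->plug->B->R->H->L->E->refl->B->L'->A->R'->H->plug->H
Char 3 ('D'): step: R->1, L=6; D->plug->D->R->F->L->H->refl->G->L'->B->R'->B->plug->B
Char 4 ('F'): step: R->2, L=6; F->plug->F->R->G->L->C->refl->A->L'->E->R'->C->plug->C
Char 5 ('H'): step: R->3, L=6; H->plug->H->R->H->L->E->refl->B->L'->A->R'->C->plug->C

C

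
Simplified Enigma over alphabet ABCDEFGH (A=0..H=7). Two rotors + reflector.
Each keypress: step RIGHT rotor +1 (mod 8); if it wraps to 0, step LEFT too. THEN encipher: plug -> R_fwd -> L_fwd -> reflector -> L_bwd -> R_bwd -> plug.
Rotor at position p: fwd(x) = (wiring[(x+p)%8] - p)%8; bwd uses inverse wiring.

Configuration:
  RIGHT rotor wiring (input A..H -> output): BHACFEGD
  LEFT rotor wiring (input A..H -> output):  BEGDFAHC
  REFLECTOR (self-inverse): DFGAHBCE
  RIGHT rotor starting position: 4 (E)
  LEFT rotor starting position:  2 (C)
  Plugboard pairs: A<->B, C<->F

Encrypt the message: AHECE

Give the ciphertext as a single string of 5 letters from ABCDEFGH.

Char 1 ('A'): step: R->5, L=2; A->plug->B->R->B->L->B->refl->F->L'->E->R'->D->plug->D
Char 2 ('H'): step: R->6, L=2; H->plug->H->R->G->L->H->refl->E->L'->A->R'->A->plug->B
Char 3 ('E'): step: R->7, L=2; E->plug->E->R->D->L->G->refl->C->L'->H->R'->H->plug->H
Char 4 ('C'): step: R->0, L->3 (L advanced); C->plug->F->R->E->L->H->refl->E->L'->D->R'->H->plug->H
Char 5 ('E'): step: R->1, L=3; E->plug->E->R->D->L->E->refl->H->L'->E->R'->D->plug->D

Answer: DBHHD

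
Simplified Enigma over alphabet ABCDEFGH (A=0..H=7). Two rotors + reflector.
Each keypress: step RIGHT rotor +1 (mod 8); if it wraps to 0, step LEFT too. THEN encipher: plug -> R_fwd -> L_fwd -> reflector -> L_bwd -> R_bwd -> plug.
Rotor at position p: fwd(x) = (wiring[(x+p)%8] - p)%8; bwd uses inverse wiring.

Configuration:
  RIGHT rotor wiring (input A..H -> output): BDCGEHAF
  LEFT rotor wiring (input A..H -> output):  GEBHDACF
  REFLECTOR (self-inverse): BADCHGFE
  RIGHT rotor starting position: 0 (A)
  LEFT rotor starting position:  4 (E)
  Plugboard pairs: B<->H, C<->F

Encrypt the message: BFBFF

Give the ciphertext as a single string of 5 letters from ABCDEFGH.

Answer: HEFCG

Derivation:
Char 1 ('B'): step: R->1, L=4; B->plug->H->R->A->L->H->refl->E->L'->B->R'->B->plug->H
Char 2 ('F'): step: R->2, L=4; F->plug->C->R->C->L->G->refl->F->L'->G->R'->E->plug->E
Char 3 ('B'): step: R->3, L=4; B->plug->H->R->H->L->D->refl->C->L'->E->R'->C->plug->F
Char 4 ('F'): step: R->4, L=4; F->plug->C->R->E->L->C->refl->D->L'->H->R'->F->plug->C
Char 5 ('F'): step: R->5, L=4; F->plug->C->R->A->L->H->refl->E->L'->B->R'->G->plug->G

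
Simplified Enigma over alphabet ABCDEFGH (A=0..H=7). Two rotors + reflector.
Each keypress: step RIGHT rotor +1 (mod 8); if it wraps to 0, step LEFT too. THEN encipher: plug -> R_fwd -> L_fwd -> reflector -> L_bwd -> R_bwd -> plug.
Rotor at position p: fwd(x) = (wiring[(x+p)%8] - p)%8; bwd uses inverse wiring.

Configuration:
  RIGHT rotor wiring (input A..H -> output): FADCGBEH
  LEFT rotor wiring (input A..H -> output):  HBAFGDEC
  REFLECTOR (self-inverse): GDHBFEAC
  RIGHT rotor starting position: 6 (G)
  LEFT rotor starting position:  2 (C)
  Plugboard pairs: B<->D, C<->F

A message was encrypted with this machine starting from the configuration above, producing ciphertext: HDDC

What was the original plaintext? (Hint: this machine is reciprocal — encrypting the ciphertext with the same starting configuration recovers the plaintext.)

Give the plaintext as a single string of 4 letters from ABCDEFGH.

Char 1 ('H'): step: R->7, L=2; H->plug->H->R->F->L->A->refl->G->L'->A->R'->A->plug->A
Char 2 ('D'): step: R->0, L->3 (L advanced); D->plug->B->R->A->L->C->refl->H->L'->E->R'->G->plug->G
Char 3 ('D'): step: R->1, L=3; D->plug->B->R->C->L->A->refl->G->L'->G->R'->G->plug->G
Char 4 ('C'): step: R->2, L=3; C->plug->F->R->F->L->E->refl->F->L'->H->R'->D->plug->B

Answer: AGGB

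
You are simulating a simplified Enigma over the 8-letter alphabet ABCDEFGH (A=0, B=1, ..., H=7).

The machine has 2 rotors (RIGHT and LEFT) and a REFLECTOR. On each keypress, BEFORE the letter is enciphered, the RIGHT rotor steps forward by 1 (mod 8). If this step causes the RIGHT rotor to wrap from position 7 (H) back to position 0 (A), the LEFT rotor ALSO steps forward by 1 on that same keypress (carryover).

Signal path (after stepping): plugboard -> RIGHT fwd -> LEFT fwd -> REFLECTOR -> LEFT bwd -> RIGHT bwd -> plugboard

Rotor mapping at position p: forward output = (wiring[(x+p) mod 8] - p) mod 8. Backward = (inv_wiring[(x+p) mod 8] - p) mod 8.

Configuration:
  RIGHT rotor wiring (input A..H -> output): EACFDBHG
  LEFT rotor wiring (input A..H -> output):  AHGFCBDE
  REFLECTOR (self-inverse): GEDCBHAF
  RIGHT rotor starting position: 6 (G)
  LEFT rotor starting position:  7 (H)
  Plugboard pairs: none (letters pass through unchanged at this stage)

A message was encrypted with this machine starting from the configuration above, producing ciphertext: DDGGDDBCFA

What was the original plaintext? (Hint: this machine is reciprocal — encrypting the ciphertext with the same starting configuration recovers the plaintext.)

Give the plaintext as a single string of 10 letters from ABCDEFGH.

Char 1 ('D'): step: R->7, L=7; D->plug->D->R->D->L->H->refl->F->L'->A->R'->H->plug->H
Char 2 ('D'): step: R->0, L->0 (L advanced); D->plug->D->R->F->L->B->refl->E->L'->H->R'->G->plug->G
Char 3 ('G'): step: R->1, L=0; G->plug->G->R->F->L->B->refl->E->L'->H->R'->A->plug->A
Char 4 ('G'): step: R->2, L=0; G->plug->G->R->C->L->G->refl->A->L'->A->R'->A->plug->A
Char 5 ('D'): step: R->3, L=0; D->plug->D->R->E->L->C->refl->D->L'->G->R'->C->plug->C
Char 6 ('D'): step: R->4, L=0; D->plug->D->R->C->L->G->refl->A->L'->A->R'->E->plug->E
Char 7 ('B'): step: R->5, L=0; B->plug->B->R->C->L->G->refl->A->L'->A->R'->G->plug->G
Char 8 ('C'): step: R->6, L=0; C->plug->C->R->G->L->D->refl->C->L'->E->R'->E->plug->E
Char 9 ('F'): step: R->7, L=0; F->plug->F->R->E->L->C->refl->D->L'->G->R'->E->plug->E
Char 10 ('A'): step: R->0, L->1 (L advanced); A->plug->A->R->E->L->A->refl->G->L'->A->R'->B->plug->B

Answer: HGAACEGEEB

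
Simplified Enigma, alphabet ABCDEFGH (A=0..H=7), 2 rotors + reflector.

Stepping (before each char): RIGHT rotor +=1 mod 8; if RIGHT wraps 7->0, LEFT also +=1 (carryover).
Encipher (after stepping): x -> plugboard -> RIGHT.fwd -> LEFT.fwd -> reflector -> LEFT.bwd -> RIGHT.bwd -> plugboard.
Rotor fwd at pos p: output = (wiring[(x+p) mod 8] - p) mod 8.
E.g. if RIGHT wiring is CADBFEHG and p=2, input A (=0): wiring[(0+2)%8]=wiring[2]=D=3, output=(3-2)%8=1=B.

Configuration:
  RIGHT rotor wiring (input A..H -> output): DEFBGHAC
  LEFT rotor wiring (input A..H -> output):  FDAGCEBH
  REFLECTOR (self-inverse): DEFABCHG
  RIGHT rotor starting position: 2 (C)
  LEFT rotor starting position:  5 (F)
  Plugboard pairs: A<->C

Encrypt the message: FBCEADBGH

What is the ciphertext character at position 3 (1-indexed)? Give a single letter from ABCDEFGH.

Char 1 ('F'): step: R->3, L=5; F->plug->F->R->A->L->H->refl->G->L'->E->R'->C->plug->A
Char 2 ('B'): step: R->4, L=5; B->plug->B->R->D->L->A->refl->D->L'->F->R'->H->plug->H
Char 3 ('C'): step: R->5, L=5; C->plug->A->R->C->L->C->refl->F->L'->H->R'->E->plug->E

E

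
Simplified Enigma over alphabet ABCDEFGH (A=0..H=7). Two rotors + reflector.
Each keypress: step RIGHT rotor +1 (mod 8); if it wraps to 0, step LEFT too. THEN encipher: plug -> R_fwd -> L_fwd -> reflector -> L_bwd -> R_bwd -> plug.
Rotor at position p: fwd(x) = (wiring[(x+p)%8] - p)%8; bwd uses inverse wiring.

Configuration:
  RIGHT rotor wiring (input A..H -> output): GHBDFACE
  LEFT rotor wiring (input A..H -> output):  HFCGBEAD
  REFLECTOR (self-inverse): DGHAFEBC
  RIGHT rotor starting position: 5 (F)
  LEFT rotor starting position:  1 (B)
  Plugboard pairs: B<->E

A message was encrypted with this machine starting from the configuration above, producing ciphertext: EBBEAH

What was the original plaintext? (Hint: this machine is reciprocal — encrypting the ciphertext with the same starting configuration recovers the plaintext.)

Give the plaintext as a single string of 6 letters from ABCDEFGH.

Answer: FHHBBB

Derivation:
Char 1 ('E'): step: R->6, L=1; E->plug->B->R->G->L->C->refl->H->L'->F->R'->F->plug->F
Char 2 ('B'): step: R->7, L=1; B->plug->E->R->E->L->D->refl->A->L'->D->R'->H->plug->H
Char 3 ('B'): step: R->0, L->2 (L advanced); B->plug->E->R->F->L->B->refl->G->L'->E->R'->H->plug->H
Char 4 ('E'): step: R->1, L=2; E->plug->B->R->A->L->A->refl->D->L'->H->R'->E->plug->B
Char 5 ('A'): step: R->2, L=2; A->plug->A->R->H->L->D->refl->A->L'->A->R'->E->plug->B
Char 6 ('H'): step: R->3, L=2; H->plug->H->R->G->L->F->refl->E->L'->B->R'->E->plug->B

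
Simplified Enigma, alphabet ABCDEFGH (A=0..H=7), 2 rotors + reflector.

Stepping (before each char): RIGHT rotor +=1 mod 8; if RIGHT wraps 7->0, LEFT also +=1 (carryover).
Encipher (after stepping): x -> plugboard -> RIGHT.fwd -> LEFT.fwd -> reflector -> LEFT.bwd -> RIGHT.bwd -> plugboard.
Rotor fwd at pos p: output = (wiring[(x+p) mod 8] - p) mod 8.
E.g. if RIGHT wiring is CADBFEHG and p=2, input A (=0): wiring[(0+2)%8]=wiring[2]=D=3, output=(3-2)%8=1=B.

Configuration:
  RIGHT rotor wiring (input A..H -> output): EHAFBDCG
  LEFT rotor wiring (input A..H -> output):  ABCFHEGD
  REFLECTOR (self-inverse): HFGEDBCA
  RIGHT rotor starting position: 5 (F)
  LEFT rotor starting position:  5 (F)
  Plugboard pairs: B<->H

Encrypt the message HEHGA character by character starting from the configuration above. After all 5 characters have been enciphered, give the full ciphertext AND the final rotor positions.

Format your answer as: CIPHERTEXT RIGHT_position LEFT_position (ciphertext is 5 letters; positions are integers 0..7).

Char 1 ('H'): step: R->6, L=5; H->plug->B->R->A->L->H->refl->A->L'->G->R'->C->plug->C
Char 2 ('E'): step: R->7, L=5; E->plug->E->R->G->L->A->refl->H->L'->A->R'->C->plug->C
Char 3 ('H'): step: R->0, L->6 (L advanced); H->plug->B->R->H->L->G->refl->C->L'->C->R'->G->plug->G
Char 4 ('G'): step: R->1, L=6; G->plug->G->R->F->L->H->refl->A->L'->A->R'->D->plug->D
Char 5 ('A'): step: R->2, L=6; A->plug->A->R->G->L->B->refl->F->L'->B->R'->D->plug->D
Final: ciphertext=CCGDD, RIGHT=2, LEFT=6

Answer: CCGDD 2 6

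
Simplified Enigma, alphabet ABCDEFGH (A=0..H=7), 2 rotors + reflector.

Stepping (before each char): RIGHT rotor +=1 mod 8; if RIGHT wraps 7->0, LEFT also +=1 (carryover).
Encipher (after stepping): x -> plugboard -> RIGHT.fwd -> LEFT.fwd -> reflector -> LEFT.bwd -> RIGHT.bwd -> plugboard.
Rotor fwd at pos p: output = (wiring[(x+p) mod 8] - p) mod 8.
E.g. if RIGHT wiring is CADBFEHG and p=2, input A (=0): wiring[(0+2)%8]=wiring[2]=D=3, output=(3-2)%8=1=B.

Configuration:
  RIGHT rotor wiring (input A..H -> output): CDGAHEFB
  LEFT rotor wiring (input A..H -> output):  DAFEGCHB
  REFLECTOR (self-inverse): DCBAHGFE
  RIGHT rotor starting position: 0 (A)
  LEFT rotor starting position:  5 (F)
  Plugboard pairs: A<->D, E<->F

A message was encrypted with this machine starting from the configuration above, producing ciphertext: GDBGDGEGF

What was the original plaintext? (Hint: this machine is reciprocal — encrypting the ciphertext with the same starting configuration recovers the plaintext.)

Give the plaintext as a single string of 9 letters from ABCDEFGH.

Answer: FCDFEDBDG

Derivation:
Char 1 ('G'): step: R->1, L=5; G->plug->G->R->A->L->F->refl->G->L'->D->R'->E->plug->F
Char 2 ('D'): step: R->2, L=5; D->plug->A->R->E->L->D->refl->A->L'->F->R'->C->plug->C
Char 3 ('B'): step: R->3, L=5; B->plug->B->R->E->L->D->refl->A->L'->F->R'->A->plug->D
Char 4 ('G'): step: R->4, L=5; G->plug->G->R->C->L->E->refl->H->L'->G->R'->E->plug->F
Char 5 ('D'): step: R->5, L=5; D->plug->A->R->H->L->B->refl->C->L'->B->R'->F->plug->E
Char 6 ('G'): step: R->6, L=5; G->plug->G->R->B->L->C->refl->B->L'->H->R'->A->plug->D
Char 7 ('E'): step: R->7, L=5; E->plug->F->R->A->L->F->refl->G->L'->D->R'->B->plug->B
Char 8 ('G'): step: R->0, L->6 (L advanced); G->plug->G->R->F->L->G->refl->F->L'->C->R'->A->plug->D
Char 9 ('F'): step: R->1, L=6; F->plug->E->R->D->L->C->refl->B->L'->A->R'->G->plug->G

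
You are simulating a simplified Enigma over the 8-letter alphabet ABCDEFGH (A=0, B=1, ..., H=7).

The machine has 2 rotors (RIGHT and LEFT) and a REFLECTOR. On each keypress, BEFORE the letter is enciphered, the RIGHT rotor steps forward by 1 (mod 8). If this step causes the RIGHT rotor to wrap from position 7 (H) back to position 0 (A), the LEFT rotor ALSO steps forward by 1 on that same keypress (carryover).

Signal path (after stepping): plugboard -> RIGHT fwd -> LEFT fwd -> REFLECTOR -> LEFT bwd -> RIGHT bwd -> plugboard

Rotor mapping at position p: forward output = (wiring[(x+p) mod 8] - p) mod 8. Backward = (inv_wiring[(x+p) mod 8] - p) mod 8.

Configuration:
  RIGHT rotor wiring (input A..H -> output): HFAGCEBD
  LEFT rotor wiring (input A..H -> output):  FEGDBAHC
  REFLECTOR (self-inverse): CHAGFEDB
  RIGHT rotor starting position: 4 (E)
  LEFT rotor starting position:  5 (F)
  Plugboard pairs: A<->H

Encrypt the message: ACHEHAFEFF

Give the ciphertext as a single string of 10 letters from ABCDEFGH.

Char 1 ('A'): step: R->5, L=5; A->plug->H->R->F->L->B->refl->H->L'->E->R'->B->plug->B
Char 2 ('C'): step: R->6, L=5; C->plug->C->R->B->L->C->refl->A->L'->D->R'->A->plug->H
Char 3 ('H'): step: R->7, L=5; H->plug->A->R->E->L->H->refl->B->L'->F->R'->G->plug->G
Char 4 ('E'): step: R->0, L->6 (L advanced); E->plug->E->R->C->L->H->refl->B->L'->A->R'->C->plug->C
Char 5 ('H'): step: R->1, L=6; H->plug->A->R->E->L->A->refl->C->L'->H->R'->B->plug->B
Char 6 ('A'): step: R->2, L=6; A->plug->H->R->D->L->G->refl->D->L'->G->R'->A->plug->H
Char 7 ('F'): step: R->3, L=6; F->plug->F->R->E->L->A->refl->C->L'->H->R'->B->plug->B
Char 8 ('E'): step: R->4, L=6; E->plug->E->R->D->L->G->refl->D->L'->G->R'->A->plug->H
Char 9 ('F'): step: R->5, L=6; F->plug->F->R->D->L->G->refl->D->L'->G->R'->C->plug->C
Char 10 ('F'): step: R->6, L=6; F->plug->F->R->A->L->B->refl->H->L'->C->R'->E->plug->E

Answer: BHGCBHBHCE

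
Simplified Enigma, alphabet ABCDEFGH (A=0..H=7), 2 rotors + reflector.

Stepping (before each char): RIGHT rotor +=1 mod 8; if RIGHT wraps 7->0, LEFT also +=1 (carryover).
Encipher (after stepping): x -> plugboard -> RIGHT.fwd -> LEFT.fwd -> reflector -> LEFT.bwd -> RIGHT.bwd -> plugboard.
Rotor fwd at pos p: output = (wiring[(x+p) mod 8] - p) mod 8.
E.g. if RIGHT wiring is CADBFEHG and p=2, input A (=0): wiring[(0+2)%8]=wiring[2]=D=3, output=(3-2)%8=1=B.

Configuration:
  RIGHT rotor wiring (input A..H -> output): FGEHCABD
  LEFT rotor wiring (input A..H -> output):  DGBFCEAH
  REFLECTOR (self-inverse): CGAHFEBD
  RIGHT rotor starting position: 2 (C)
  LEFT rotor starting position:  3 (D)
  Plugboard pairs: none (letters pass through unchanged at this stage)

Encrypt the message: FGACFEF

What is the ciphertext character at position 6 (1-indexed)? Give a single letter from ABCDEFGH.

Char 1 ('F'): step: R->3, L=3; F->plug->F->R->C->L->B->refl->G->L'->H->R'->B->plug->B
Char 2 ('G'): step: R->4, L=3; G->plug->G->R->A->L->C->refl->A->L'->F->R'->C->plug->C
Char 3 ('A'): step: R->5, L=3; A->plug->A->R->D->L->F->refl->E->L'->E->R'->B->plug->B
Char 4 ('C'): step: R->6, L=3; C->plug->C->R->H->L->G->refl->B->L'->C->R'->H->plug->H
Char 5 ('F'): step: R->7, L=3; F->plug->F->R->D->L->F->refl->E->L'->E->R'->A->plug->A
Char 6 ('E'): step: R->0, L->4 (L advanced); E->plug->E->R->C->L->E->refl->F->L'->G->R'->B->plug->B

B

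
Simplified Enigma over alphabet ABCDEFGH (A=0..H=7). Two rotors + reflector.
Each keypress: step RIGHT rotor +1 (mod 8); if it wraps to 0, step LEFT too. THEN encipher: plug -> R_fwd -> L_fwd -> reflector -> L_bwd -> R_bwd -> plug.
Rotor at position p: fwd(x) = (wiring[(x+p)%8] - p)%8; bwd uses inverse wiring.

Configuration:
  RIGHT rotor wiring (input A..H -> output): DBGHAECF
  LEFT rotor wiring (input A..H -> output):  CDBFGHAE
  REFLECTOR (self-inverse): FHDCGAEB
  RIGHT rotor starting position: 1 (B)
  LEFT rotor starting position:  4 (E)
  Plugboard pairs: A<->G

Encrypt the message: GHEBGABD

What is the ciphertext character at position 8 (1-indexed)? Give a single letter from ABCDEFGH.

Char 1 ('G'): step: R->2, L=4; G->plug->A->R->E->L->G->refl->E->L'->C->R'->D->plug->D
Char 2 ('H'): step: R->3, L=4; H->plug->H->R->D->L->A->refl->F->L'->G->R'->G->plug->A
Char 3 ('E'): step: R->4, L=4; E->plug->E->R->H->L->B->refl->H->L'->F->R'->F->plug->F
Char 4 ('B'): step: R->5, L=4; B->plug->B->R->F->L->H->refl->B->L'->H->R'->A->plug->G
Char 5 ('G'): step: R->6, L=4; G->plug->A->R->E->L->G->refl->E->L'->C->R'->G->plug->A
Char 6 ('A'): step: R->7, L=4; A->plug->G->R->F->L->H->refl->B->L'->H->R'->D->plug->D
Char 7 ('B'): step: R->0, L->5 (L advanced); B->plug->B->R->B->L->D->refl->C->L'->A->R'->E->plug->E
Char 8 ('D'): step: R->1, L=5; D->plug->D->R->H->L->B->refl->H->L'->C->R'->H->plug->H

H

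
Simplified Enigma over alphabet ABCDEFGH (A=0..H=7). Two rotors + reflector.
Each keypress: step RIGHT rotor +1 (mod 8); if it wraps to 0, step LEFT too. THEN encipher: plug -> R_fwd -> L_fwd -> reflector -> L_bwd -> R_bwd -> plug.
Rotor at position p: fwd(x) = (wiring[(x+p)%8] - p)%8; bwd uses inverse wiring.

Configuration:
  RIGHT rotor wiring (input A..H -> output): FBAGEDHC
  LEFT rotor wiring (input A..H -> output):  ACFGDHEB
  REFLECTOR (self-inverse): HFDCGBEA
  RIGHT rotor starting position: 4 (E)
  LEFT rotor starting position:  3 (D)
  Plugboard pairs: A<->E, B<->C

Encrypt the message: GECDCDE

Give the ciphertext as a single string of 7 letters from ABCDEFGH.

Answer: EGDFGHG

Derivation:
Char 1 ('G'): step: R->5, L=3; G->plug->G->R->B->L->A->refl->H->L'->G->R'->A->plug->E
Char 2 ('E'): step: R->6, L=3; E->plug->A->R->B->L->A->refl->H->L'->G->R'->G->plug->G
Char 3 ('C'): step: R->7, L=3; C->plug->B->R->G->L->H->refl->A->L'->B->R'->D->plug->D
Char 4 ('D'): step: R->0, L->4 (L advanced); D->plug->D->R->G->L->B->refl->F->L'->D->R'->F->plug->F
Char 5 ('C'): step: R->1, L=4; C->plug->B->R->H->L->C->refl->D->L'->B->R'->G->plug->G
Char 6 ('D'): step: R->2, L=4; D->plug->D->R->B->L->D->refl->C->L'->H->R'->H->plug->H
Char 7 ('E'): step: R->3, L=4; E->plug->A->R->D->L->F->refl->B->L'->G->R'->G->plug->G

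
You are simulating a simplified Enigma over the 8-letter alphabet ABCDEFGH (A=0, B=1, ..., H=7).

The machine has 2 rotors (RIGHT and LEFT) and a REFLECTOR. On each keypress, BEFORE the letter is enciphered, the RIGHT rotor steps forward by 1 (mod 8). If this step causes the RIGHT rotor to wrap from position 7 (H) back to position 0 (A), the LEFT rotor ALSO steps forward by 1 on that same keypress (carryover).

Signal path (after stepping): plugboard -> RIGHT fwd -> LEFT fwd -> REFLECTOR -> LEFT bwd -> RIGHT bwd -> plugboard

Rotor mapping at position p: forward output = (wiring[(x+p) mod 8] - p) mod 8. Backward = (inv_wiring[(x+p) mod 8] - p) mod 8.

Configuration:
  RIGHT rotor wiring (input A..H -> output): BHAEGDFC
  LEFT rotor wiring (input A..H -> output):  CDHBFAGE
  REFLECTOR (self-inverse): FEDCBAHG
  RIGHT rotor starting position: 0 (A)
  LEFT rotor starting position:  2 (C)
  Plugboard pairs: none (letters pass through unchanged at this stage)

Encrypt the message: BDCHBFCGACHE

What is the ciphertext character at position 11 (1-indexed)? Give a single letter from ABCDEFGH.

Char 1 ('B'): step: R->1, L=2; B->plug->B->R->H->L->B->refl->E->L'->E->R'->F->plug->F
Char 2 ('D'): step: R->2, L=2; D->plug->D->R->B->L->H->refl->G->L'->D->R'->E->plug->E
Char 3 ('C'): step: R->3, L=2; C->plug->C->R->A->L->F->refl->A->L'->G->R'->F->plug->F
Char 4 ('H'): step: R->4, L=2; H->plug->H->R->A->L->F->refl->A->L'->G->R'->D->plug->D
Char 5 ('B'): step: R->5, L=2; B->plug->B->R->A->L->F->refl->A->L'->G->R'->A->plug->A
Char 6 ('F'): step: R->6, L=2; F->plug->F->R->G->L->A->refl->F->L'->A->R'->G->plug->G
Char 7 ('C'): step: R->7, L=2; C->plug->C->R->A->L->F->refl->A->L'->G->R'->H->plug->H
Char 8 ('G'): step: R->0, L->3 (L advanced); G->plug->G->R->F->L->H->refl->G->L'->A->R'->C->plug->C
Char 9 ('A'): step: R->1, L=3; A->plug->A->R->G->L->A->refl->F->L'->C->R'->E->plug->E
Char 10 ('C'): step: R->2, L=3; C->plug->C->R->E->L->B->refl->E->L'->H->R'->G->plug->G
Char 11 ('H'): step: R->3, L=3; H->plug->H->R->F->L->H->refl->G->L'->A->R'->C->plug->C

C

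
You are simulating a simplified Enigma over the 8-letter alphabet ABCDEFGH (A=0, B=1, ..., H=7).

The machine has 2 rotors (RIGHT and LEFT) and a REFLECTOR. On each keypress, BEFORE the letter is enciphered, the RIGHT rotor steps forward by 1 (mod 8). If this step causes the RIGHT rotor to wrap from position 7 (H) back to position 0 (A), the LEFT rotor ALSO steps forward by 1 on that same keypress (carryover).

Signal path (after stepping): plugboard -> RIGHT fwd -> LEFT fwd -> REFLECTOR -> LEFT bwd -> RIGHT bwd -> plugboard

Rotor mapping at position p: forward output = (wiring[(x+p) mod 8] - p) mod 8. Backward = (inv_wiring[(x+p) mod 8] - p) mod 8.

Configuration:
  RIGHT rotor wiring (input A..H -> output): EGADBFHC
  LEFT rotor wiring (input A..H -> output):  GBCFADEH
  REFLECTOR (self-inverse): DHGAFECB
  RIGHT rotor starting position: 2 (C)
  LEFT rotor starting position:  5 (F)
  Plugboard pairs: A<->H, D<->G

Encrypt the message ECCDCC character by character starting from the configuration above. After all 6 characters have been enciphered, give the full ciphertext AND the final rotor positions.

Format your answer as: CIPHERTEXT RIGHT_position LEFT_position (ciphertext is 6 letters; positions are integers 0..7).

Char 1 ('E'): step: R->3, L=5; E->plug->E->R->H->L->D->refl->A->L'->G->R'->B->plug->B
Char 2 ('C'): step: R->4, L=5; C->plug->C->R->D->L->B->refl->H->L'->B->R'->B->plug->B
Char 3 ('C'): step: R->5, L=5; C->plug->C->R->F->L->F->refl->E->L'->E->R'->H->plug->A
Char 4 ('D'): step: R->6, L=5; D->plug->G->R->D->L->B->refl->H->L'->B->R'->A->plug->H
Char 5 ('C'): step: R->7, L=5; C->plug->C->R->H->L->D->refl->A->L'->G->R'->G->plug->D
Char 6 ('C'): step: R->0, L->6 (L advanced); C->plug->C->R->A->L->G->refl->C->L'->G->R'->B->plug->B
Final: ciphertext=BBAHDB, RIGHT=0, LEFT=6

Answer: BBAHDB 0 6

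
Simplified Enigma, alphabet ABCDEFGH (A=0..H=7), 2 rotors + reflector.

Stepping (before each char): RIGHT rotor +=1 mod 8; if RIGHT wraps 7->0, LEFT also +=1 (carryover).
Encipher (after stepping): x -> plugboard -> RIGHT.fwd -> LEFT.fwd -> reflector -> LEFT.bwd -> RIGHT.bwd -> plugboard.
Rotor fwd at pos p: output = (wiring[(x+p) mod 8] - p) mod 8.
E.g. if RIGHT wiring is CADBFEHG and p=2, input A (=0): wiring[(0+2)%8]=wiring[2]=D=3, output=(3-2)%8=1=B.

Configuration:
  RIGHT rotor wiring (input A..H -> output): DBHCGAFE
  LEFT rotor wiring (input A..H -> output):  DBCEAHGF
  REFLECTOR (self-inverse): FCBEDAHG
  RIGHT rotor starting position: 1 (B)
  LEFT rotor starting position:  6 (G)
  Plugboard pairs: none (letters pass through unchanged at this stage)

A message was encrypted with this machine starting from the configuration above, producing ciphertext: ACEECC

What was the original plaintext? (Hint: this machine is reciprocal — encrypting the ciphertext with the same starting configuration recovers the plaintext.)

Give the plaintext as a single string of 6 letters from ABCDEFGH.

Answer: GEHAED

Derivation:
Char 1 ('A'): step: R->2, L=6; A->plug->A->R->F->L->G->refl->H->L'->B->R'->G->plug->G
Char 2 ('C'): step: R->3, L=6; C->plug->C->R->F->L->G->refl->H->L'->B->R'->E->plug->E
Char 3 ('E'): step: R->4, L=6; E->plug->E->R->H->L->B->refl->C->L'->G->R'->H->plug->H
Char 4 ('E'): step: R->5, L=6; E->plug->E->R->E->L->E->refl->D->L'->D->R'->A->plug->A
Char 5 ('C'): step: R->6, L=6; C->plug->C->R->F->L->G->refl->H->L'->B->R'->E->plug->E
Char 6 ('C'): step: R->7, L=6; C->plug->C->R->C->L->F->refl->A->L'->A->R'->D->plug->D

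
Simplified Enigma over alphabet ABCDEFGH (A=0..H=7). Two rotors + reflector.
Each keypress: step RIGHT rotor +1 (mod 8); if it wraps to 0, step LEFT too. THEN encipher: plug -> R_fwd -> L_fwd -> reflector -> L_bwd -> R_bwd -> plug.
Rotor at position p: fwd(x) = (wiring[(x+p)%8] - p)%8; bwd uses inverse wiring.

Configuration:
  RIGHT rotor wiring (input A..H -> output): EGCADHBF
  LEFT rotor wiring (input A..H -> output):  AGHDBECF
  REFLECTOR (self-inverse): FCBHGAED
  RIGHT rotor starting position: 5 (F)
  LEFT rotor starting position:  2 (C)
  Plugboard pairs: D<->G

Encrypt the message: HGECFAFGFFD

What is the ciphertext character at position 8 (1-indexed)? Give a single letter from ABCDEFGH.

Char 1 ('H'): step: R->6, L=2; H->plug->H->R->B->L->B->refl->C->L'->D->R'->A->plug->A
Char 2 ('G'): step: R->7, L=2; G->plug->D->R->D->L->C->refl->B->L'->B->R'->E->plug->E
Char 3 ('E'): step: R->0, L->3 (L advanced); E->plug->E->R->D->L->H->refl->D->L'->G->R'->B->plug->B
Char 4 ('C'): step: R->1, L=3; C->plug->C->R->H->L->E->refl->G->L'->B->R'->B->plug->B
Char 5 ('F'): step: R->2, L=3; F->plug->F->R->D->L->H->refl->D->L'->G->R'->B->plug->B
Char 6 ('A'): step: R->3, L=3; A->plug->A->R->F->L->F->refl->A->L'->A->R'->B->plug->B
Char 7 ('F'): step: R->4, L=3; F->plug->F->R->C->L->B->refl->C->L'->E->R'->H->plug->H
Char 8 ('G'): step: R->5, L=3; G->plug->D->R->H->L->E->refl->G->L'->B->R'->E->plug->E

E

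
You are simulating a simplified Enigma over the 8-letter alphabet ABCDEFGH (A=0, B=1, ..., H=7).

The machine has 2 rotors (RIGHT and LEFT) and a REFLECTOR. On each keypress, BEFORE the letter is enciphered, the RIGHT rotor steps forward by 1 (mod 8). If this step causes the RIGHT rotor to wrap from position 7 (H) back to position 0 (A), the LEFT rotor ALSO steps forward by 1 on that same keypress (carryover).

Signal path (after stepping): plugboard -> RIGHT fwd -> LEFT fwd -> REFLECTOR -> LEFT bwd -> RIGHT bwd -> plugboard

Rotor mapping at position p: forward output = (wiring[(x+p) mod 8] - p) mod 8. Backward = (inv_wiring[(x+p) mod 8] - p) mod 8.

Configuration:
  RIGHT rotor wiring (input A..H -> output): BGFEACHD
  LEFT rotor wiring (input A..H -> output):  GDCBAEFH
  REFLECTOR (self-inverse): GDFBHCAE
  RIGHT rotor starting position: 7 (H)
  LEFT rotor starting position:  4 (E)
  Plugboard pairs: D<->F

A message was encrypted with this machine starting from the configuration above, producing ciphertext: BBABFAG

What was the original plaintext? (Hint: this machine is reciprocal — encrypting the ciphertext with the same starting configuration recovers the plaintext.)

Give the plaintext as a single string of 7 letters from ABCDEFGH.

Answer: EEGHCBB

Derivation:
Char 1 ('B'): step: R->0, L->5 (L advanced); B->plug->B->R->G->L->E->refl->H->L'->A->R'->E->plug->E
Char 2 ('B'): step: R->1, L=5; B->plug->B->R->E->L->G->refl->A->L'->B->R'->E->plug->E
Char 3 ('A'): step: R->2, L=5; A->plug->A->R->D->L->B->refl->D->L'->H->R'->G->plug->G
Char 4 ('B'): step: R->3, L=5; B->plug->B->R->F->L->F->refl->C->L'->C->R'->H->plug->H
Char 5 ('F'): step: R->4, L=5; F->plug->D->R->H->L->D->refl->B->L'->D->R'->C->plug->C
Char 6 ('A'): step: R->5, L=5; A->plug->A->R->F->L->F->refl->C->L'->C->R'->B->plug->B
Char 7 ('G'): step: R->6, L=5; G->plug->G->R->C->L->C->refl->F->L'->F->R'->B->plug->B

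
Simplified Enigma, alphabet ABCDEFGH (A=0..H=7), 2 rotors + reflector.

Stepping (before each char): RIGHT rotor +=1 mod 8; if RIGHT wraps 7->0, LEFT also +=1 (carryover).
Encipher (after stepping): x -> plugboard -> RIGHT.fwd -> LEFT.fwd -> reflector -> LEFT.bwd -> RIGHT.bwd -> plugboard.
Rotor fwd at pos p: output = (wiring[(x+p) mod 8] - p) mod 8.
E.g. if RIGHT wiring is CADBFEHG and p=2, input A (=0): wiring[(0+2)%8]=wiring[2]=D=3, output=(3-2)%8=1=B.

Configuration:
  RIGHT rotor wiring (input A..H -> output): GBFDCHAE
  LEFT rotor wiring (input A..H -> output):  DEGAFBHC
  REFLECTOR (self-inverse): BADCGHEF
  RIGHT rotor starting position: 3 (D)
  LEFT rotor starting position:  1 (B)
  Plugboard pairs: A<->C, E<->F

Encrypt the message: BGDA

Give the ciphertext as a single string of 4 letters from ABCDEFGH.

Answer: EFEH

Derivation:
Char 1 ('B'): step: R->4, L=1; B->plug->B->R->D->L->E->refl->G->L'->F->R'->F->plug->E
Char 2 ('G'): step: R->5, L=1; G->plug->G->R->G->L->B->refl->A->L'->E->R'->E->plug->F
Char 3 ('D'): step: R->6, L=1; D->plug->D->R->D->L->E->refl->G->L'->F->R'->F->plug->E
Char 4 ('A'): step: R->7, L=1; A->plug->C->R->C->L->H->refl->F->L'->B->R'->H->plug->H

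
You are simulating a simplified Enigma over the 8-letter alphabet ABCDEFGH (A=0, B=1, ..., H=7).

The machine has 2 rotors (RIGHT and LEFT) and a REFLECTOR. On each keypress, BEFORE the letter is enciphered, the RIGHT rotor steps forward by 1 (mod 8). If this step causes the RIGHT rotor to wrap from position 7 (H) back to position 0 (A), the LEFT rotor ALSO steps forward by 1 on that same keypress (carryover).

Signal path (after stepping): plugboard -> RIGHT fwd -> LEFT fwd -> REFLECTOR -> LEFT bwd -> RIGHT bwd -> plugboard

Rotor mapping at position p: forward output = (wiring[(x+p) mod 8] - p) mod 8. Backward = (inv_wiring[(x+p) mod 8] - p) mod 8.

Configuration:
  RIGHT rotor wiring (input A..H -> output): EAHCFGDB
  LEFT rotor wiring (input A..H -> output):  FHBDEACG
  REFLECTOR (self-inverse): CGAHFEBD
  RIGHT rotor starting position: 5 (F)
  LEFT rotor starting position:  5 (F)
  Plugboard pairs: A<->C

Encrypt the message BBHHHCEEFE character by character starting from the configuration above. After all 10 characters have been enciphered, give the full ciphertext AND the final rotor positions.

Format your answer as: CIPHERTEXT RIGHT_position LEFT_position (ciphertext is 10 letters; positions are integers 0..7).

Char 1 ('B'): step: R->6, L=5; B->plug->B->R->D->L->A->refl->C->L'->E->R'->F->plug->F
Char 2 ('B'): step: R->7, L=5; B->plug->B->R->F->L->E->refl->F->L'->B->R'->C->plug->A
Char 3 ('H'): step: R->0, L->6 (L advanced); H->plug->H->R->B->L->A->refl->C->L'->H->R'->C->plug->A
Char 4 ('H'): step: R->1, L=6; H->plug->H->R->D->L->B->refl->G->L'->G->R'->B->plug->B
Char 5 ('H'): step: R->2, L=6; H->plug->H->R->G->L->G->refl->B->L'->D->R'->C->plug->A
Char 6 ('C'): step: R->3, L=6; C->plug->A->R->H->L->C->refl->A->L'->B->R'->F->plug->F
Char 7 ('E'): step: R->4, L=6; E->plug->E->R->A->L->E->refl->F->L'->F->R'->D->plug->D
Char 8 ('E'): step: R->5, L=6; E->plug->E->R->D->L->B->refl->G->L'->G->R'->B->plug->B
Char 9 ('F'): step: R->6, L=6; F->plug->F->R->E->L->D->refl->H->L'->C->R'->D->plug->D
Char 10 ('E'): step: R->7, L=6; E->plug->E->R->D->L->B->refl->G->L'->G->R'->F->plug->F
Final: ciphertext=FAABAFDBDF, RIGHT=7, LEFT=6

Answer: FAABAFDBDF 7 6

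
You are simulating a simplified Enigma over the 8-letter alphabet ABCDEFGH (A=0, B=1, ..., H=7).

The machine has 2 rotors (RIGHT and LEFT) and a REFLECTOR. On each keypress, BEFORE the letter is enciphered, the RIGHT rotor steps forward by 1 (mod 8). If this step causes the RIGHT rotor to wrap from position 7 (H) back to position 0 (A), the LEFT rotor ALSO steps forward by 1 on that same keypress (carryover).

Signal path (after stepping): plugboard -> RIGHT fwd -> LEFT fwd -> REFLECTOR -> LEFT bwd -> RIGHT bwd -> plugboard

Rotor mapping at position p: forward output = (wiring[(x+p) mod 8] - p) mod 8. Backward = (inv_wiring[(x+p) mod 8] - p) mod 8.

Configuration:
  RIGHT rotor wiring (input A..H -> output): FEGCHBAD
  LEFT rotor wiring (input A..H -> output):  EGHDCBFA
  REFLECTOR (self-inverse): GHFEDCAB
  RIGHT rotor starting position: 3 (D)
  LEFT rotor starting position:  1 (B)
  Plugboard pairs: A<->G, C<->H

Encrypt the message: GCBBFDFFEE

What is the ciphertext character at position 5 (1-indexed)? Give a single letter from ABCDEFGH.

Char 1 ('G'): step: R->4, L=1; G->plug->A->R->D->L->B->refl->H->L'->G->R'->H->plug->C
Char 2 ('C'): step: R->5, L=1; C->plug->H->R->C->L->C->refl->F->L'->A->R'->D->plug->D
Char 3 ('B'): step: R->6, L=1; B->plug->B->R->F->L->E->refl->D->L'->H->R'->C->plug->H
Char 4 ('B'): step: R->7, L=1; B->plug->B->R->G->L->H->refl->B->L'->D->R'->E->plug->E
Char 5 ('F'): step: R->0, L->2 (L advanced); F->plug->F->R->B->L->B->refl->H->L'->D->R'->H->plug->C

C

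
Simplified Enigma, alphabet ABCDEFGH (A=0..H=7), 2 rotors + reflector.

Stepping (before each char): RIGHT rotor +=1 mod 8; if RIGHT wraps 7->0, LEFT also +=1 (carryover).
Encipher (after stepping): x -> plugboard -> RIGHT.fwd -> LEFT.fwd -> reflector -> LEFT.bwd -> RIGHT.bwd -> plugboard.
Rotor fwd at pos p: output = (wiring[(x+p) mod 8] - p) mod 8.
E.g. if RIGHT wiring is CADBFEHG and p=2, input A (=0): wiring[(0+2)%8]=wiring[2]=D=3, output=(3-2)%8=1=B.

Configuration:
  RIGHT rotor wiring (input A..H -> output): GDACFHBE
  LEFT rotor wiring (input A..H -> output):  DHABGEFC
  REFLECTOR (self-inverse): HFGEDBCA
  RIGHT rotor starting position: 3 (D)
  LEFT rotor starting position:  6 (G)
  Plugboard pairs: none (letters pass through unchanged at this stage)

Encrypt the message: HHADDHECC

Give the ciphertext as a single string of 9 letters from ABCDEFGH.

Char 1 ('H'): step: R->4, L=6; H->plug->H->R->G->L->A->refl->H->L'->A->R'->D->plug->D
Char 2 ('H'): step: R->5, L=6; H->plug->H->R->A->L->H->refl->A->L'->G->R'->E->plug->E
Char 3 ('A'): step: R->6, L=6; A->plug->A->R->D->L->B->refl->F->L'->C->R'->E->plug->E
Char 4 ('D'): step: R->7, L=6; D->plug->D->R->B->L->E->refl->D->L'->F->R'->A->plug->A
Char 5 ('D'): step: R->0, L->7 (L advanced); D->plug->D->R->C->L->A->refl->H->L'->F->R'->E->plug->E
Char 6 ('H'): step: R->1, L=7; H->plug->H->R->F->L->H->refl->A->L'->C->R'->A->plug->A
Char 7 ('E'): step: R->2, L=7; E->plug->E->R->H->L->G->refl->C->L'->E->R'->G->plug->G
Char 8 ('C'): step: R->3, L=7; C->plug->C->R->E->L->C->refl->G->L'->H->R'->A->plug->A
Char 9 ('C'): step: R->4, L=7; C->plug->C->R->F->L->H->refl->A->L'->C->R'->E->plug->E

Answer: DEEAEAGAE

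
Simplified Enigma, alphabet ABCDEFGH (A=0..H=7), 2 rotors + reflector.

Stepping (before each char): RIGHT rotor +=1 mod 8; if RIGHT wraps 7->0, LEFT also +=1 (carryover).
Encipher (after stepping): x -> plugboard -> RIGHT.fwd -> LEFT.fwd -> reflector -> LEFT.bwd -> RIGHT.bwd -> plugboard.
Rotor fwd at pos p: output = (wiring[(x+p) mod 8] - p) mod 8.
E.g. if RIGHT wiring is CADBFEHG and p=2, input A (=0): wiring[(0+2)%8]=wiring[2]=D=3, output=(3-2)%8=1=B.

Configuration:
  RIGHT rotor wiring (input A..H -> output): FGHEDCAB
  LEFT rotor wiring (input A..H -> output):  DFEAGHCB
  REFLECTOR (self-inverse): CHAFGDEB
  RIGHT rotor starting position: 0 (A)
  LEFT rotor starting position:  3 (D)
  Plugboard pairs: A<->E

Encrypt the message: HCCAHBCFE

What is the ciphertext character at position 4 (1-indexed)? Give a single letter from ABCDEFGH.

Char 1 ('H'): step: R->1, L=3; H->plug->H->R->E->L->G->refl->E->L'->C->R'->D->plug->D
Char 2 ('C'): step: R->2, L=3; C->plug->C->R->B->L->D->refl->F->L'->A->R'->D->plug->D
Char 3 ('C'): step: R->3, L=3; C->plug->C->R->H->L->B->refl->H->L'->D->R'->G->plug->G
Char 4 ('A'): step: R->4, L=3; A->plug->E->R->B->L->D->refl->F->L'->A->R'->H->plug->H

H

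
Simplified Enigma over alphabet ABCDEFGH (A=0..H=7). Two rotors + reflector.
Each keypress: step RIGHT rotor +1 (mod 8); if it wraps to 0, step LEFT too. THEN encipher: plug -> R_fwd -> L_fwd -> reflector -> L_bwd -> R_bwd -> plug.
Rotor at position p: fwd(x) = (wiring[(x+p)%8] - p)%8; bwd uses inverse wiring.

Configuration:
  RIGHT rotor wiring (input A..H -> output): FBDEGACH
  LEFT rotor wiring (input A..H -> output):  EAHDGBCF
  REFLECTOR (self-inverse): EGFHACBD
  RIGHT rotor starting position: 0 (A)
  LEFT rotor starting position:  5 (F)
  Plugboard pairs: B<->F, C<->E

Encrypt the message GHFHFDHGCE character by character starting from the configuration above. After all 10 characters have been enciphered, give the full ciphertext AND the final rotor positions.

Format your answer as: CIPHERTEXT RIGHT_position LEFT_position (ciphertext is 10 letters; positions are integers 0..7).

Answer: CDCAHADDBF 2 6

Derivation:
Char 1 ('G'): step: R->1, L=5; G->plug->G->R->G->L->G->refl->B->L'->H->R'->E->plug->C
Char 2 ('H'): step: R->2, L=5; H->plug->H->R->H->L->B->refl->G->L'->G->R'->D->plug->D
Char 3 ('F'): step: R->3, L=5; F->plug->B->R->D->L->H->refl->D->L'->E->R'->E->plug->C
Char 4 ('H'): step: R->4, L=5; H->plug->H->R->A->L->E->refl->A->L'->C->R'->A->plug->A
Char 5 ('F'): step: R->5, L=5; F->plug->B->R->F->L->C->refl->F->L'->B->R'->H->plug->H
Char 6 ('D'): step: R->6, L=5; D->plug->D->R->D->L->H->refl->D->L'->E->R'->A->plug->A
Char 7 ('H'): step: R->7, L=5; H->plug->H->R->D->L->H->refl->D->L'->E->R'->D->plug->D
Char 8 ('G'): step: R->0, L->6 (L advanced); G->plug->G->R->C->L->G->refl->B->L'->E->R'->D->plug->D
Char 9 ('C'): step: R->1, L=6; C->plug->E->R->H->L->D->refl->H->L'->B->R'->F->plug->B
Char 10 ('E'): step: R->2, L=6; E->plug->C->R->E->L->B->refl->G->L'->C->R'->B->plug->F
Final: ciphertext=CDCAHADDBF, RIGHT=2, LEFT=6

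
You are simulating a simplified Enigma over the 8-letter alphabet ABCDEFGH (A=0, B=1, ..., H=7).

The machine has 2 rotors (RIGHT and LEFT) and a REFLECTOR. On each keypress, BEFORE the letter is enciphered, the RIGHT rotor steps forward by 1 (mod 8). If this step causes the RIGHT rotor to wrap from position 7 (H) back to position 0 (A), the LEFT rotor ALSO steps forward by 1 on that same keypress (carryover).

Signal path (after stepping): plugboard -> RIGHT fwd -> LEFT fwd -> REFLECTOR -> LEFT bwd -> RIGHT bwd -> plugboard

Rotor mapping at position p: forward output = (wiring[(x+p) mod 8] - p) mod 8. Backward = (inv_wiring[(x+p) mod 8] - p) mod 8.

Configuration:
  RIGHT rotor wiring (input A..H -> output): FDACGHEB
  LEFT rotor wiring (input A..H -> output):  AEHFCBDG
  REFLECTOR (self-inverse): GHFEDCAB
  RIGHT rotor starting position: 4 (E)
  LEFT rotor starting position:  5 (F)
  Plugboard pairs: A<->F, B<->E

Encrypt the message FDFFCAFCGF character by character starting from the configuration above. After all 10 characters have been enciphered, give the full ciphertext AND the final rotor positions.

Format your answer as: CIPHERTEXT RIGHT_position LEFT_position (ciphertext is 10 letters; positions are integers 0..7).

Char 1 ('F'): step: R->5, L=5; F->plug->A->R->C->L->B->refl->H->L'->E->R'->C->plug->C
Char 2 ('D'): step: R->6, L=5; D->plug->D->R->F->L->C->refl->F->L'->H->R'->C->plug->C
Char 3 ('F'): step: R->7, L=5; F->plug->A->R->C->L->B->refl->H->L'->E->R'->C->plug->C
Char 4 ('F'): step: R->0, L->6 (L advanced); F->plug->A->R->F->L->H->refl->B->L'->E->R'->G->plug->G
Char 5 ('C'): step: R->1, L=6; C->plug->C->R->B->L->A->refl->G->L'->D->R'->F->plug->A
Char 6 ('A'): step: R->2, L=6; A->plug->F->R->H->L->D->refl->E->L'->G->R'->A->plug->F
Char 7 ('F'): step: R->3, L=6; F->plug->A->R->H->L->D->refl->E->L'->G->R'->E->plug->B
Char 8 ('C'): step: R->4, L=6; C->plug->C->R->A->L->F->refl->C->L'->C->R'->A->plug->F
Char 9 ('G'): step: R->5, L=6; G->plug->G->R->F->L->H->refl->B->L'->E->R'->C->plug->C
Char 10 ('F'): step: R->6, L=6; F->plug->A->R->G->L->E->refl->D->L'->H->R'->C->plug->C
Final: ciphertext=CCCGAFBFCC, RIGHT=6, LEFT=6

Answer: CCCGAFBFCC 6 6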